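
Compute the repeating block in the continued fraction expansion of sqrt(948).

Write x_i = (sqrt(948) + m_i)/d_i with (m_0, d_0) = (0, 1). a_0 = floor(sqrt(948)) = 30, since 30^2 = 900 <= 948 < 961 = 31^2.
Iterate m_{i+1} = d_i*a_i - m_i, d_{i+1} = (948 - m_{i+1}^2)/d_i, a_{i+1} = floor((a_0 + m_{i+1})/d_{i+1}):
  m_1 = 1*30 - 0 = 30, d_1 = (948 - 30^2)/1 = 48/1 = 48, a_1 = floor((30 + 30)/48) = 1.
  m_2 = 48*1 - 30 = 18, d_2 = (948 - 18^2)/48 = 624/48 = 13, a_2 = floor((30 + 18)/13) = 3.
  m_3 = 13*3 - 18 = 21, d_3 = (948 - 21^2)/13 = 507/13 = 39, a_3 = floor((30 + 21)/39) = 1.
  m_4 = 39*1 - 21 = 18, d_4 = (948 - 18^2)/39 = 624/39 = 16, a_4 = floor((30 + 18)/16) = 3.
  m_5 = 16*3 - 18 = 30, d_5 = (948 - 30^2)/16 = 48/16 = 3, a_5 = floor((30 + 30)/3) = 20.
  m_6 = 3*20 - 30 = 30, d_6 = (948 - 30^2)/3 = 48/3 = 16, a_6 = floor((30 + 30)/16) = 3.
  m_7 = 16*3 - 30 = 18, d_7 = (948 - 18^2)/16 = 624/16 = 39, a_7 = floor((30 + 18)/39) = 1.
  m_8 = 39*1 - 18 = 21, d_8 = (948 - 21^2)/39 = 507/39 = 13, a_8 = floor((30 + 21)/13) = 3.
  m_9 = 13*3 - 21 = 18, d_9 = (948 - 18^2)/13 = 624/13 = 48, a_9 = floor((30 + 18)/48) = 1.
  m_10 = 48*1 - 18 = 30, d_10 = (948 - 30^2)/48 = 48/48 = 1, a_10 = floor((30 + 30)/1) = 60.
  m_11 = 1*60 - 30 = 30, d_11 = (948 - 30^2)/1 = 48/1 = 48: (m_11, d_11) = (m_1, d_1) = (30, 48), so from here the quotients repeat a_1, ..., a_10; the period length is 10.
Hence the expansion of sqrt(948) is a_0 = 30 followed by the repeating block 1, 3, 1, 3, 20, 3, 1, 3, 1, 60 (period 10).

[30; (1, 3, 1, 3, 20, 3, 1, 3, 1, 60)]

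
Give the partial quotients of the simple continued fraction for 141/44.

[3; 4, 1, 8]

Run the Euclidean algorithm on 141 and 44; the successive quotients are the partial quotients a_0, a_1, ... (each step inverts the fractional part left over by the previous one):
  141 = 3*44 + 9, so a_0 = 3.
  44 = 4*9 + 8, so a_1 = 4.
  9 = 1*8 + 1, so a_2 = 1.
  8 = 8*1 + 0, so a_3 = 8.
The remainder reaches 0 after 4 divisions, so the expansion has 4 partial quotients, read off in order.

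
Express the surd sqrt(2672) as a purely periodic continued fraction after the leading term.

[51; (1, 2, 4, 6, 4, 2, 1, 102)]

Write x_i = (sqrt(2672) + m_i)/d_i with (m_0, d_0) = (0, 1). a_0 = floor(sqrt(2672)) = 51, since 51^2 = 2601 <= 2672 < 2704 = 52^2.
Iterate m_{i+1} = d_i*a_i - m_i, d_{i+1} = (2672 - m_{i+1}^2)/d_i, a_{i+1} = floor((a_0 + m_{i+1})/d_{i+1}):
  m_1 = 1*51 - 0 = 51, d_1 = (2672 - 51^2)/1 = 71/1 = 71, a_1 = floor((51 + 51)/71) = 1.
  m_2 = 71*1 - 51 = 20, d_2 = (2672 - 20^2)/71 = 2272/71 = 32, a_2 = floor((51 + 20)/32) = 2.
  m_3 = 32*2 - 20 = 44, d_3 = (2672 - 44^2)/32 = 736/32 = 23, a_3 = floor((51 + 44)/23) = 4.
  m_4 = 23*4 - 44 = 48, d_4 = (2672 - 48^2)/23 = 368/23 = 16, a_4 = floor((51 + 48)/16) = 6.
  m_5 = 16*6 - 48 = 48, d_5 = (2672 - 48^2)/16 = 368/16 = 23, a_5 = floor((51 + 48)/23) = 4.
  m_6 = 23*4 - 48 = 44, d_6 = (2672 - 44^2)/23 = 736/23 = 32, a_6 = floor((51 + 44)/32) = 2.
  m_7 = 32*2 - 44 = 20, d_7 = (2672 - 20^2)/32 = 2272/32 = 71, a_7 = floor((51 + 20)/71) = 1.
  m_8 = 71*1 - 20 = 51, d_8 = (2672 - 51^2)/71 = 71/71 = 1, a_8 = floor((51 + 51)/1) = 102.
  m_9 = 1*102 - 51 = 51, d_9 = (2672 - 51^2)/1 = 71/1 = 71: (m_9, d_9) = (m_1, d_1) = (51, 71), so from here the quotients repeat a_1, ..., a_8; the period length is 8.
Hence the expansion of sqrt(2672) is a_0 = 51 followed by the repeating block 1, 2, 4, 6, 4, 2, 1, 102 (period 8).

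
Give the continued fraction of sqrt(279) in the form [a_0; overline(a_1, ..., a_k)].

[16; overline(1, 2, 2, 1, 2, 2, 1, 32)]

Write x_i = (sqrt(279) + m_i)/d_i with (m_0, d_0) = (0, 1). a_0 = floor(sqrt(279)) = 16, since 16^2 = 256 <= 279 < 289 = 17^2.
Iterate m_{i+1} = d_i*a_i - m_i, d_{i+1} = (279 - m_{i+1}^2)/d_i, a_{i+1} = floor((a_0 + m_{i+1})/d_{i+1}):
  m_1 = 1*16 - 0 = 16, d_1 = (279 - 16^2)/1 = 23/1 = 23, a_1 = floor((16 + 16)/23) = 1.
  m_2 = 23*1 - 16 = 7, d_2 = (279 - 7^2)/23 = 230/23 = 10, a_2 = floor((16 + 7)/10) = 2.
  m_3 = 10*2 - 7 = 13, d_3 = (279 - 13^2)/10 = 110/10 = 11, a_3 = floor((16 + 13)/11) = 2.
  m_4 = 11*2 - 13 = 9, d_4 = (279 - 9^2)/11 = 198/11 = 18, a_4 = floor((16 + 9)/18) = 1.
  m_5 = 18*1 - 9 = 9, d_5 = (279 - 9^2)/18 = 198/18 = 11, a_5 = floor((16 + 9)/11) = 2.
  m_6 = 11*2 - 9 = 13, d_6 = (279 - 13^2)/11 = 110/11 = 10, a_6 = floor((16 + 13)/10) = 2.
  m_7 = 10*2 - 13 = 7, d_7 = (279 - 7^2)/10 = 230/10 = 23, a_7 = floor((16 + 7)/23) = 1.
  m_8 = 23*1 - 7 = 16, d_8 = (279 - 16^2)/23 = 23/23 = 1, a_8 = floor((16 + 16)/1) = 32.
  m_9 = 1*32 - 16 = 16, d_9 = (279 - 16^2)/1 = 23/1 = 23: (m_9, d_9) = (m_1, d_1) = (16, 23), so from here the quotients repeat a_1, ..., a_8; the period length is 8.
Hence the expansion of sqrt(279) is a_0 = 16 followed by the repeating block 1, 2, 2, 1, 2, 2, 1, 32 (period 8).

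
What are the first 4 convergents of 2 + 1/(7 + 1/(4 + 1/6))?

Using the convergent recurrence p_i = a_i*p_{i-1} + p_{i-2}, q_i = a_i*q_{i-1} + q_{i-2} with p_{-2}=0, p_{-1}=1, q_{-2}=1, q_{-1}=0:
  i=0: a_0=2, p_0 = 2*1 + 0 = 2, q_0 = 2*0 + 1 = 1.
  i=1: a_1=7, p_1 = 7*2 + 1 = 15, q_1 = 7*1 + 0 = 7.
  i=2: a_2=4, p_2 = 4*15 + 2 = 62, q_2 = 4*7 + 1 = 29.
  i=3: a_3=6, p_3 = 6*62 + 15 = 387, q_3 = 6*29 + 7 = 181.

2/1, 15/7, 62/29, 387/181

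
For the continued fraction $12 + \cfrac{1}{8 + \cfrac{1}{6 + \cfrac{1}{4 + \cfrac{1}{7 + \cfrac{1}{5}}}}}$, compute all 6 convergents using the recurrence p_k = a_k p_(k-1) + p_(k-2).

12/1, 97/8, 594/49, 2473/204, 17905/1477, 91998/7589

Using the convergent recurrence p_i = a_i*p_{i-1} + p_{i-2}, q_i = a_i*q_{i-1} + q_{i-2} with p_{-2}=0, p_{-1}=1, q_{-2}=1, q_{-1}=0:
  i=0: a_0=12, p_0 = 12*1 + 0 = 12, q_0 = 12*0 + 1 = 1.
  i=1: a_1=8, p_1 = 8*12 + 1 = 97, q_1 = 8*1 + 0 = 8.
  i=2: a_2=6, p_2 = 6*97 + 12 = 594, q_2 = 6*8 + 1 = 49.
  i=3: a_3=4, p_3 = 4*594 + 97 = 2473, q_3 = 4*49 + 8 = 204.
  i=4: a_4=7, p_4 = 7*2473 + 594 = 17905, q_4 = 7*204 + 49 = 1477.
  i=5: a_5=5, p_5 = 5*17905 + 2473 = 91998, q_5 = 5*1477 + 204 = 7589.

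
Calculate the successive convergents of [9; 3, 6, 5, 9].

Using the convergent recurrence p_i = a_i*p_{i-1} + p_{i-2}, q_i = a_i*q_{i-1} + q_{i-2} with p_{-2}=0, p_{-1}=1, q_{-2}=1, q_{-1}=0:
  i=0: a_0=9, p_0 = 9*1 + 0 = 9, q_0 = 9*0 + 1 = 1.
  i=1: a_1=3, p_1 = 3*9 + 1 = 28, q_1 = 3*1 + 0 = 3.
  i=2: a_2=6, p_2 = 6*28 + 9 = 177, q_2 = 6*3 + 1 = 19.
  i=3: a_3=5, p_3 = 5*177 + 28 = 913, q_3 = 5*19 + 3 = 98.
  i=4: a_4=9, p_4 = 9*913 + 177 = 8394, q_4 = 9*98 + 19 = 901.

9/1, 28/3, 177/19, 913/98, 8394/901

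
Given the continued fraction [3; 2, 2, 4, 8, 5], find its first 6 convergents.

3/1, 7/2, 17/5, 75/22, 617/181, 3160/927

Using the convergent recurrence p_i = a_i*p_{i-1} + p_{i-2}, q_i = a_i*q_{i-1} + q_{i-2} with p_{-2}=0, p_{-1}=1, q_{-2}=1, q_{-1}=0:
  i=0: a_0=3, p_0 = 3*1 + 0 = 3, q_0 = 3*0 + 1 = 1.
  i=1: a_1=2, p_1 = 2*3 + 1 = 7, q_1 = 2*1 + 0 = 2.
  i=2: a_2=2, p_2 = 2*7 + 3 = 17, q_2 = 2*2 + 1 = 5.
  i=3: a_3=4, p_3 = 4*17 + 7 = 75, q_3 = 4*5 + 2 = 22.
  i=4: a_4=8, p_4 = 8*75 + 17 = 617, q_4 = 8*22 + 5 = 181.
  i=5: a_5=5, p_5 = 5*617 + 75 = 3160, q_5 = 5*181 + 22 = 927.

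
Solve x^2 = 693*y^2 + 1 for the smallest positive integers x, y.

First expand sqrt(693) as a continued fraction. With x_i = (sqrt(693) + m_i)/d_i and (m_0, d_0) = (0, 1): a_0 = floor(sqrt(693)) = 26, since 26^2 = 676 <= 693 < 729 = 27^2.
Iterate m_{i+1} = d_i*a_i - m_i, d_{i+1} = (693 - m_{i+1}^2)/d_i, a_{i+1} = floor((a_0 + m_{i+1})/d_{i+1}):
  m_1 = 1*26 - 0 = 26, d_1 = (693 - 26^2)/1 = 17/1 = 17, a_1 = floor((26 + 26)/17) = 3.
  m_2 = 17*3 - 26 = 25, d_2 = (693 - 25^2)/17 = 68/17 = 4, a_2 = floor((26 + 25)/4) = 12.
  m_3 = 4*12 - 25 = 23, d_3 = (693 - 23^2)/4 = 164/4 = 41, a_3 = floor((26 + 23)/41) = 1.
  m_4 = 41*1 - 23 = 18, d_4 = (693 - 18^2)/41 = 369/41 = 9, a_4 = floor((26 + 18)/9) = 4.
  m_5 = 9*4 - 18 = 18, d_5 = (693 - 18^2)/9 = 369/9 = 41, a_5 = floor((26 + 18)/41) = 1.
  m_6 = 41*1 - 18 = 23, d_6 = (693 - 23^2)/41 = 164/41 = 4, a_6 = floor((26 + 23)/4) = 12.
  m_7 = 4*12 - 23 = 25, d_7 = (693 - 25^2)/4 = 68/4 = 17, a_7 = floor((26 + 25)/17) = 3.
  m_8 = 17*3 - 25 = 26, d_8 = (693 - 26^2)/17 = 17/17 = 1, a_8 = floor((26 + 26)/1) = 52.
  m_9 = 1*52 - 26 = 26, d_9 = (693 - 26^2)/1 = 17/1 = 17: (m_9, d_9) = (m_1, d_1) = (26, 17), so from here the quotients repeat a_1, ..., a_8; the period length is 8.
So sqrt(693) = [26; (3, 12, 1, 4, 1, 12, 3, 52)] with period length k = 8.
k is even, so the fundamental solution of x^2 - 693y^2 = 1 is (p_{k-1}, q_{k-1}) = (p_7, q_7); compute convergents through index 7.
Convergents (p_i = a_i*p_{i-1} + p_{i-2}, q_i = a_i*q_{i-1} + q_{i-2} with p_{-2}=0, p_{-1}=1, q_{-2}=1, q_{-1}=0):
  i=0: a_0=26, p_0 = 26*1 + 0 = 26, q_0 = 26*0 + 1 = 1.
  i=1: a_1=3, p_1 = 3*26 + 1 = 79, q_1 = 3*1 + 0 = 3.
  i=2: a_2=12, p_2 = 12*79 + 26 = 974, q_2 = 12*3 + 1 = 37.
  i=3: a_3=1, p_3 = 1*974 + 79 = 1053, q_3 = 1*37 + 3 = 40.
  i=4: a_4=4, p_4 = 4*1053 + 974 = 5186, q_4 = 4*40 + 37 = 197.
  i=5: a_5=1, p_5 = 1*5186 + 1053 = 6239, q_5 = 1*197 + 40 = 237.
  i=6: a_6=12, p_6 = 12*6239 + 5186 = 80054, q_6 = 12*237 + 197 = 3041.
  i=7: a_7=3, p_7 = 3*80054 + 6239 = 246401, q_7 = 3*3041 + 237 = 9360.
Check: 246401^2 - 693*9360^2 = 60713452801 - 60713452800 = 1, so (x, y) = (246401, 9360) solves the equation, and by the theorem it is the least positive solution.

(x, y) = (246401, 9360)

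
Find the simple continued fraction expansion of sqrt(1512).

Write x_i = (sqrt(1512) + m_i)/d_i with (m_0, d_0) = (0, 1). a_0 = floor(sqrt(1512)) = 38, since 38^2 = 1444 <= 1512 < 1521 = 39^2.
Iterate m_{i+1} = d_i*a_i - m_i, d_{i+1} = (1512 - m_{i+1}^2)/d_i, a_{i+1} = floor((a_0 + m_{i+1})/d_{i+1}):
  m_1 = 1*38 - 0 = 38, d_1 = (1512 - 38^2)/1 = 68/1 = 68, a_1 = floor((38 + 38)/68) = 1.
  m_2 = 68*1 - 38 = 30, d_2 = (1512 - 30^2)/68 = 612/68 = 9, a_2 = floor((38 + 30)/9) = 7.
  m_3 = 9*7 - 30 = 33, d_3 = (1512 - 33^2)/9 = 423/9 = 47, a_3 = floor((38 + 33)/47) = 1.
  m_4 = 47*1 - 33 = 14, d_4 = (1512 - 14^2)/47 = 1316/47 = 28, a_4 = floor((38 + 14)/28) = 1.
  m_5 = 28*1 - 14 = 14, d_5 = (1512 - 14^2)/28 = 1316/28 = 47, a_5 = floor((38 + 14)/47) = 1.
  m_6 = 47*1 - 14 = 33, d_6 = (1512 - 33^2)/47 = 423/47 = 9, a_6 = floor((38 + 33)/9) = 7.
  m_7 = 9*7 - 33 = 30, d_7 = (1512 - 30^2)/9 = 612/9 = 68, a_7 = floor((38 + 30)/68) = 1.
  m_8 = 68*1 - 30 = 38, d_8 = (1512 - 38^2)/68 = 68/68 = 1, a_8 = floor((38 + 38)/1) = 76.
  m_9 = 1*76 - 38 = 38, d_9 = (1512 - 38^2)/1 = 68/1 = 68: (m_9, d_9) = (m_1, d_1) = (38, 68), so from here the quotients repeat a_1, ..., a_8; the period length is 8.
Hence the expansion of sqrt(1512) is a_0 = 38 followed by the repeating block 1, 7, 1, 1, 1, 7, 1, 76 (period 8).

[38; (1, 7, 1, 1, 1, 7, 1, 76)]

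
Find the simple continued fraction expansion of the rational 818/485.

Run the Euclidean algorithm on 818 and 485; the successive quotients are the partial quotients a_0, a_1, ... (each step inverts the fractional part left over by the previous one):
  818 = 1*485 + 333, so a_0 = 1.
  485 = 1*333 + 152, so a_1 = 1.
  333 = 2*152 + 29, so a_2 = 2.
  152 = 5*29 + 7, so a_3 = 5.
  29 = 4*7 + 1, so a_4 = 4.
  7 = 7*1 + 0, so a_5 = 7.
The remainder reaches 0 after 6 divisions, so the expansion has 6 partial quotients, read off in order.

[1; 1, 2, 5, 4, 7]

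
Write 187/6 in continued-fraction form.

[31; 6]

Run the Euclidean algorithm on 187 and 6; the successive quotients are the partial quotients a_0, a_1, ... (each step inverts the fractional part left over by the previous one):
  187 = 31*6 + 1, so a_0 = 31.
  6 = 6*1 + 0, so a_1 = 6.
The remainder reaches 0 after 2 divisions, so the expansion has 2 partial quotients, read off in order.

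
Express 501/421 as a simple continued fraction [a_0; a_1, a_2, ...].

Run the Euclidean algorithm on 501 and 421; the successive quotients are the partial quotients a_0, a_1, ... (each step inverts the fractional part left over by the previous one):
  501 = 1*421 + 80, so a_0 = 1.
  421 = 5*80 + 21, so a_1 = 5.
  80 = 3*21 + 17, so a_2 = 3.
  21 = 1*17 + 4, so a_3 = 1.
  17 = 4*4 + 1, so a_4 = 4.
  4 = 4*1 + 0, so a_5 = 4.
The remainder reaches 0 after 6 divisions, so the expansion has 6 partial quotients, read off in order.

[1; 5, 3, 1, 4, 4]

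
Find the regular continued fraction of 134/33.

Run the Euclidean algorithm on 134 and 33; the successive quotients are the partial quotients a_0, a_1, ... (each step inverts the fractional part left over by the previous one):
  134 = 4*33 + 2, so a_0 = 4.
  33 = 16*2 + 1, so a_1 = 16.
  2 = 2*1 + 0, so a_2 = 2.
The remainder reaches 0 after 3 divisions, so the expansion has 3 partial quotients, read off in order.

[4; 16, 2]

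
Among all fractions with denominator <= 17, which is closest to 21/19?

11/10

Expand x = 21/19 as a continued fraction with the Euclidean algorithm:
  21 = 1*19 + 2, so a_0 = 1.
  19 = 9*2 + 1, so a_1 = 9.
  2 = 2*1 + 0, so a_2 = 2.
so x = [1; 9, 2].
Convergents (p_i = a_i*p_{i-1} + p_{i-2}, q_i = a_i*q_{i-1} + q_{i-2} with p_{-2}=0, p_{-1}=1, q_{-2}=1, q_{-1}=0), until the denominator exceeds 17:
  i=0: a_0=1, p_0 = 1*1 + 0 = 1, q_0 = 1*0 + 1 = 1.
  i=1: a_1=9, p_1 = 9*1 + 1 = 10, q_1 = 9*1 + 0 = 9.
  i=2: a_2=2, p_2 = 2*10 + 1 = 21, q_2 = 2*9 + 1 = 19.
q_2 = 19 > 17, so the last convergent with denominator <= 17 is p_1/q_1 = 10/9.
The closest fraction with denominator <= 17 is either p_1/q_1 or the intermediate fraction (k*p_1 + p_0)/(k*q_1 + q_0) with the largest k >= 1 whose denominator stays <= 17; these approach x as k grows, and every other convergent or intermediate fraction in range is farther away.
Largest k: floor((17 - q_0)/q_1) = floor((17 - 1)/9) = 1.
That gives (1*10 + 1)/(1*9 + 1) = 11/10.
Compare the errors: |x - 10/9| = |21*9 - 10*19|/(19*9) = 1/171, and |x - 11/10| = |21*10 - 11*19|/(19*10) = 1/190.
Cross-multiplying, 1*171 = 171 < 190 = 1*190, so 1/190 is smaller: the intermediate fraction 11/10 is closer to x than 10/9.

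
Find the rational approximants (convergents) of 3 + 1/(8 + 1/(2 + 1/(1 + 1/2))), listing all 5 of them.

3/1, 25/8, 53/17, 78/25, 209/67

Using the convergent recurrence p_i = a_i*p_{i-1} + p_{i-2}, q_i = a_i*q_{i-1} + q_{i-2} with p_{-2}=0, p_{-1}=1, q_{-2}=1, q_{-1}=0:
  i=0: a_0=3, p_0 = 3*1 + 0 = 3, q_0 = 3*0 + 1 = 1.
  i=1: a_1=8, p_1 = 8*3 + 1 = 25, q_1 = 8*1 + 0 = 8.
  i=2: a_2=2, p_2 = 2*25 + 3 = 53, q_2 = 2*8 + 1 = 17.
  i=3: a_3=1, p_3 = 1*53 + 25 = 78, q_3 = 1*17 + 8 = 25.
  i=4: a_4=2, p_4 = 2*78 + 53 = 209, q_4 = 2*25 + 17 = 67.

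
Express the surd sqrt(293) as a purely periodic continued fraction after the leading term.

Write x_i = (sqrt(293) + m_i)/d_i with (m_0, d_0) = (0, 1). a_0 = floor(sqrt(293)) = 17, since 17^2 = 289 <= 293 < 324 = 18^2.
Iterate m_{i+1} = d_i*a_i - m_i, d_{i+1} = (293 - m_{i+1}^2)/d_i, a_{i+1} = floor((a_0 + m_{i+1})/d_{i+1}):
  m_1 = 1*17 - 0 = 17, d_1 = (293 - 17^2)/1 = 4/1 = 4, a_1 = floor((17 + 17)/4) = 8.
  m_2 = 4*8 - 17 = 15, d_2 = (293 - 15^2)/4 = 68/4 = 17, a_2 = floor((17 + 15)/17) = 1.
  m_3 = 17*1 - 15 = 2, d_3 = (293 - 2^2)/17 = 289/17 = 17, a_3 = floor((17 + 2)/17) = 1.
  m_4 = 17*1 - 2 = 15, d_4 = (293 - 15^2)/17 = 68/17 = 4, a_4 = floor((17 + 15)/4) = 8.
  m_5 = 4*8 - 15 = 17, d_5 = (293 - 17^2)/4 = 4/4 = 1, a_5 = floor((17 + 17)/1) = 34.
  m_6 = 1*34 - 17 = 17, d_6 = (293 - 17^2)/1 = 4/1 = 4: (m_6, d_6) = (m_1, d_1) = (17, 4), so from here the quotients repeat a_1, ..., a_5; the period length is 5.
Hence the expansion of sqrt(293) is a_0 = 17 followed by the repeating block 8, 1, 1, 8, 34 (period 5).

[17; (8, 1, 1, 8, 34)]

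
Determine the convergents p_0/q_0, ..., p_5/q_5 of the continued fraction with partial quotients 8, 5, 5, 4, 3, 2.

8/1, 41/5, 213/26, 893/109, 2892/353, 6677/815

Using the convergent recurrence p_i = a_i*p_{i-1} + p_{i-2}, q_i = a_i*q_{i-1} + q_{i-2} with p_{-2}=0, p_{-1}=1, q_{-2}=1, q_{-1}=0:
  i=0: a_0=8, p_0 = 8*1 + 0 = 8, q_0 = 8*0 + 1 = 1.
  i=1: a_1=5, p_1 = 5*8 + 1 = 41, q_1 = 5*1 + 0 = 5.
  i=2: a_2=5, p_2 = 5*41 + 8 = 213, q_2 = 5*5 + 1 = 26.
  i=3: a_3=4, p_3 = 4*213 + 41 = 893, q_3 = 4*26 + 5 = 109.
  i=4: a_4=3, p_4 = 3*893 + 213 = 2892, q_4 = 3*109 + 26 = 353.
  i=5: a_5=2, p_5 = 2*2892 + 893 = 6677, q_5 = 2*353 + 109 = 815.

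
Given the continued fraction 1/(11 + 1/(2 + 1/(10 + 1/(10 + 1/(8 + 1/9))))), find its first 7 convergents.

0/1, 1/11, 2/23, 21/241, 212/2433, 1717/19705, 15665/179778

Using the convergent recurrence p_i = a_i*p_{i-1} + p_{i-2}, q_i = a_i*q_{i-1} + q_{i-2} with p_{-2}=0, p_{-1}=1, q_{-2}=1, q_{-1}=0:
  i=0: a_0=0, p_0 = 0*1 + 0 = 0, q_0 = 0*0 + 1 = 1.
  i=1: a_1=11, p_1 = 11*0 + 1 = 1, q_1 = 11*1 + 0 = 11.
  i=2: a_2=2, p_2 = 2*1 + 0 = 2, q_2 = 2*11 + 1 = 23.
  i=3: a_3=10, p_3 = 10*2 + 1 = 21, q_3 = 10*23 + 11 = 241.
  i=4: a_4=10, p_4 = 10*21 + 2 = 212, q_4 = 10*241 + 23 = 2433.
  i=5: a_5=8, p_5 = 8*212 + 21 = 1717, q_5 = 8*2433 + 241 = 19705.
  i=6: a_6=9, p_6 = 9*1717 + 212 = 15665, q_6 = 9*19705 + 2433 = 179778.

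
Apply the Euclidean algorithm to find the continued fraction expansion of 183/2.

[91; 2]

Run the Euclidean algorithm on 183 and 2; the successive quotients are the partial quotients a_0, a_1, ... (each step inverts the fractional part left over by the previous one):
  183 = 91*2 + 1, so a_0 = 91.
  2 = 2*1 + 0, so a_1 = 2.
The remainder reaches 0 after 2 divisions, so the expansion has 2 partial quotients, read off in order.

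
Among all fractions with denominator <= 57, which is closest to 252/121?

Expand x = 252/121 as a continued fraction with the Euclidean algorithm:
  252 = 2*121 + 10, so a_0 = 2.
  121 = 12*10 + 1, so a_1 = 12.
  10 = 10*1 + 0, so a_2 = 10.
so x = [2; 12, 10].
Convergents (p_i = a_i*p_{i-1} + p_{i-2}, q_i = a_i*q_{i-1} + q_{i-2} with p_{-2}=0, p_{-1}=1, q_{-2}=1, q_{-1}=0), until the denominator exceeds 57:
  i=0: a_0=2, p_0 = 2*1 + 0 = 2, q_0 = 2*0 + 1 = 1.
  i=1: a_1=12, p_1 = 12*2 + 1 = 25, q_1 = 12*1 + 0 = 12.
  i=2: a_2=10, p_2 = 10*25 + 2 = 252, q_2 = 10*12 + 1 = 121.
q_2 = 121 > 57, so the last convergent with denominator <= 57 is p_1/q_1 = 25/12.
The closest fraction with denominator <= 57 is either p_1/q_1 or the intermediate fraction (k*p_1 + p_0)/(k*q_1 + q_0) with the largest k >= 1 whose denominator stays <= 57; these approach x as k grows, and every other convergent or intermediate fraction in range is farther away.
Largest k: floor((57 - q_0)/q_1) = floor((57 - 1)/12) = 4.
That gives (4*25 + 2)/(4*12 + 1) = 102/49.
Compare the errors: |x - 25/12| = |252*12 - 25*121|/(121*12) = 1/1452, and |x - 102/49| = |252*49 - 102*121|/(121*49) = 6/5929.
Cross-multiplying, 1*5929 = 5929 < 8712 = 6*1452, so 1/1452 is smaller: the convergent 25/12 is closer to x than 102/49.

25/12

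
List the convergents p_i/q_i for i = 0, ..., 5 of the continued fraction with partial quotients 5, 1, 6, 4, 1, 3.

Using the convergent recurrence p_i = a_i*p_{i-1} + p_{i-2}, q_i = a_i*q_{i-1} + q_{i-2} with p_{-2}=0, p_{-1}=1, q_{-2}=1, q_{-1}=0:
  i=0: a_0=5, p_0 = 5*1 + 0 = 5, q_0 = 5*0 + 1 = 1.
  i=1: a_1=1, p_1 = 1*5 + 1 = 6, q_1 = 1*1 + 0 = 1.
  i=2: a_2=6, p_2 = 6*6 + 5 = 41, q_2 = 6*1 + 1 = 7.
  i=3: a_3=4, p_3 = 4*41 + 6 = 170, q_3 = 4*7 + 1 = 29.
  i=4: a_4=1, p_4 = 1*170 + 41 = 211, q_4 = 1*29 + 7 = 36.
  i=5: a_5=3, p_5 = 3*211 + 170 = 803, q_5 = 3*36 + 29 = 137.

5/1, 6/1, 41/7, 170/29, 211/36, 803/137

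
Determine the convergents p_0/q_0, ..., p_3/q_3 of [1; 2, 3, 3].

1/1, 3/2, 10/7, 33/23

Using the convergent recurrence p_i = a_i*p_{i-1} + p_{i-2}, q_i = a_i*q_{i-1} + q_{i-2} with p_{-2}=0, p_{-1}=1, q_{-2}=1, q_{-1}=0:
  i=0: a_0=1, p_0 = 1*1 + 0 = 1, q_0 = 1*0 + 1 = 1.
  i=1: a_1=2, p_1 = 2*1 + 1 = 3, q_1 = 2*1 + 0 = 2.
  i=2: a_2=3, p_2 = 3*3 + 1 = 10, q_2 = 3*2 + 1 = 7.
  i=3: a_3=3, p_3 = 3*10 + 3 = 33, q_3 = 3*7 + 2 = 23.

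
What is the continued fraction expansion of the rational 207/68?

[3; 22, 1, 2]

Run the Euclidean algorithm on 207 and 68; the successive quotients are the partial quotients a_0, a_1, ... (each step inverts the fractional part left over by the previous one):
  207 = 3*68 + 3, so a_0 = 3.
  68 = 22*3 + 2, so a_1 = 22.
  3 = 1*2 + 1, so a_2 = 1.
  2 = 2*1 + 0, so a_3 = 2.
The remainder reaches 0 after 4 divisions, so the expansion has 4 partial quotients, read off in order.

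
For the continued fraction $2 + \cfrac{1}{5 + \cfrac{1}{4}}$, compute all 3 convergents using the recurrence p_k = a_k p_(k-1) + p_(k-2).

2/1, 11/5, 46/21

Using the convergent recurrence p_i = a_i*p_{i-1} + p_{i-2}, q_i = a_i*q_{i-1} + q_{i-2} with p_{-2}=0, p_{-1}=1, q_{-2}=1, q_{-1}=0:
  i=0: a_0=2, p_0 = 2*1 + 0 = 2, q_0 = 2*0 + 1 = 1.
  i=1: a_1=5, p_1 = 5*2 + 1 = 11, q_1 = 5*1 + 0 = 5.
  i=2: a_2=4, p_2 = 4*11 + 2 = 46, q_2 = 4*5 + 1 = 21.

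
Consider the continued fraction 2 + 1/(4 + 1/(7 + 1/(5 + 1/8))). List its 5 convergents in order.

Using the convergent recurrence p_i = a_i*p_{i-1} + p_{i-2}, q_i = a_i*q_{i-1} + q_{i-2} with p_{-2}=0, p_{-1}=1, q_{-2}=1, q_{-1}=0:
  i=0: a_0=2, p_0 = 2*1 + 0 = 2, q_0 = 2*0 + 1 = 1.
  i=1: a_1=4, p_1 = 4*2 + 1 = 9, q_1 = 4*1 + 0 = 4.
  i=2: a_2=7, p_2 = 7*9 + 2 = 65, q_2 = 7*4 + 1 = 29.
  i=3: a_3=5, p_3 = 5*65 + 9 = 334, q_3 = 5*29 + 4 = 149.
  i=4: a_4=8, p_4 = 8*334 + 65 = 2737, q_4 = 8*149 + 29 = 1221.

2/1, 9/4, 65/29, 334/149, 2737/1221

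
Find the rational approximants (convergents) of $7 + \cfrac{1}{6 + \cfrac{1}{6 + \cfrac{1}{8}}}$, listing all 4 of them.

Using the convergent recurrence p_i = a_i*p_{i-1} + p_{i-2}, q_i = a_i*q_{i-1} + q_{i-2} with p_{-2}=0, p_{-1}=1, q_{-2}=1, q_{-1}=0:
  i=0: a_0=7, p_0 = 7*1 + 0 = 7, q_0 = 7*0 + 1 = 1.
  i=1: a_1=6, p_1 = 6*7 + 1 = 43, q_1 = 6*1 + 0 = 6.
  i=2: a_2=6, p_2 = 6*43 + 7 = 265, q_2 = 6*6 + 1 = 37.
  i=3: a_3=8, p_3 = 8*265 + 43 = 2163, q_3 = 8*37 + 6 = 302.

7/1, 43/6, 265/37, 2163/302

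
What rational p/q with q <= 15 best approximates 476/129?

Expand x = 476/129 as a continued fraction with the Euclidean algorithm:
  476 = 3*129 + 89, so a_0 = 3.
  129 = 1*89 + 40, so a_1 = 1.
  89 = 2*40 + 9, so a_2 = 2.
  40 = 4*9 + 4, so a_3 = 4.
  9 = 2*4 + 1, so a_4 = 2.
  4 = 4*1 + 0, so a_5 = 4.
so x = [3; 1, 2, 4, 2, 4].
Convergents (p_i = a_i*p_{i-1} + p_{i-2}, q_i = a_i*q_{i-1} + q_{i-2} with p_{-2}=0, p_{-1}=1, q_{-2}=1, q_{-1}=0), until the denominator exceeds 15:
  i=0: a_0=3, p_0 = 3*1 + 0 = 3, q_0 = 3*0 + 1 = 1.
  i=1: a_1=1, p_1 = 1*3 + 1 = 4, q_1 = 1*1 + 0 = 1.
  i=2: a_2=2, p_2 = 2*4 + 3 = 11, q_2 = 2*1 + 1 = 3.
  i=3: a_3=4, p_3 = 4*11 + 4 = 48, q_3 = 4*3 + 1 = 13.
  i=4: a_4=2, p_4 = 2*48 + 11 = 107, q_4 = 2*13 + 3 = 29.
q_4 = 29 > 15, so the last convergent with denominator <= 15 is p_3/q_3 = 48/13.
The closest fraction with denominator <= 15 is either p_3/q_3 or the intermediate fraction (k*p_3 + p_2)/(k*q_3 + q_2) with the largest k >= 1 whose denominator stays <= 15; these approach x as k grows, and every other convergent or intermediate fraction in range is farther away.
Largest k: floor((15 - q_2)/q_3) = floor((15 - 3)/13) = 0.
Since k = 0, no intermediate fraction beyond p_3/q_3 has denominator <= 15, so the convergent 48/13 is the closest (its error is |476*13 - 48*129|/(129*13) = 4/1677).

48/13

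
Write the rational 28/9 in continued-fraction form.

Run the Euclidean algorithm on 28 and 9; the successive quotients are the partial quotients a_0, a_1, ... (each step inverts the fractional part left over by the previous one):
  28 = 3*9 + 1, so a_0 = 3.
  9 = 9*1 + 0, so a_1 = 9.
The remainder reaches 0 after 2 divisions, so the expansion has 2 partial quotients, read off in order.

[3; 9]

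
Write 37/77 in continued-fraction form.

[0; 2, 12, 3]

Run the Euclidean algorithm on 37 and 77; the successive quotients are the partial quotients a_0, a_1, ... (each step inverts the fractional part left over by the previous one):
  37 = 0*77 + 37, so a_0 = 0.
  77 = 2*37 + 3, so a_1 = 2.
  37 = 12*3 + 1, so a_2 = 12.
  3 = 3*1 + 0, so a_3 = 3.
The remainder reaches 0 after 4 divisions, so the expansion has 4 partial quotients, read off in order.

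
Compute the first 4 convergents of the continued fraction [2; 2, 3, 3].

2/1, 5/2, 17/7, 56/23

Using the convergent recurrence p_i = a_i*p_{i-1} + p_{i-2}, q_i = a_i*q_{i-1} + q_{i-2} with p_{-2}=0, p_{-1}=1, q_{-2}=1, q_{-1}=0:
  i=0: a_0=2, p_0 = 2*1 + 0 = 2, q_0 = 2*0 + 1 = 1.
  i=1: a_1=2, p_1 = 2*2 + 1 = 5, q_1 = 2*1 + 0 = 2.
  i=2: a_2=3, p_2 = 3*5 + 2 = 17, q_2 = 3*2 + 1 = 7.
  i=3: a_3=3, p_3 = 3*17 + 5 = 56, q_3 = 3*7 + 2 = 23.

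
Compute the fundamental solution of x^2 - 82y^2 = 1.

(x, y) = (163, 18)

First expand sqrt(82) as a continued fraction. With x_i = (sqrt(82) + m_i)/d_i and (m_0, d_0) = (0, 1): a_0 = floor(sqrt(82)) = 9, since 9^2 = 81 <= 82 < 100 = 10^2.
Iterate m_{i+1} = d_i*a_i - m_i, d_{i+1} = (82 - m_{i+1}^2)/d_i, a_{i+1} = floor((a_0 + m_{i+1})/d_{i+1}):
  m_1 = 1*9 - 0 = 9, d_1 = (82 - 9^2)/1 = 1/1 = 1, a_1 = floor((9 + 9)/1) = 18.
  m_2 = 1*18 - 9 = 9, d_2 = (82 - 9^2)/1 = 1/1 = 1: (m_2, d_2) = (m_1, d_1) = (9, 1), so from here the quotient a_1 repeats; the period length is 1.
So sqrt(82) = [9; (18)] with period length k = 1.
k is odd, so (p_{k-1}, q_{k-1}) only solves x^2 - 82y^2 = -1 and the fundamental solution of x^2 - 82y^2 = 1 is (p_{2k-1}, q_{2k-1}) = (p_1, q_1); compute convergents through index 1, running through the period twice.
Convergents (p_i = a_i*p_{i-1} + p_{i-2}, q_i = a_i*q_{i-1} + q_{i-2} with p_{-2}=0, p_{-1}=1, q_{-2}=1, q_{-1}=0):
  i=0: a_0=9, p_0 = 9*1 + 0 = 9, q_0 = 9*0 + 1 = 1.
  i=1: a_1=18, p_1 = 18*9 + 1 = 163, q_1 = 18*1 + 0 = 18.
Indeed p_0^2 - 82*q_0^2 = 81 - 82 = -1, not +1.
Check: 163^2 - 82*18^2 = 26569 - 26568 = 1, so (x, y) = (163, 18) solves the equation, and by the theorem it is the least positive solution.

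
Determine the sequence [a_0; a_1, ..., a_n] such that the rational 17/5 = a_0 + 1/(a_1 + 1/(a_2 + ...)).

[3; 2, 2]

Run the Euclidean algorithm on 17 and 5; the successive quotients are the partial quotients a_0, a_1, ... (each step inverts the fractional part left over by the previous one):
  17 = 3*5 + 2, so a_0 = 3.
  5 = 2*2 + 1, so a_1 = 2.
  2 = 2*1 + 0, so a_2 = 2.
The remainder reaches 0 after 3 divisions, so the expansion has 3 partial quotients, read off in order.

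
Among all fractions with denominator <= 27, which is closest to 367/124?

Expand x = 367/124 as a continued fraction with the Euclidean algorithm:
  367 = 2*124 + 119, so a_0 = 2.
  124 = 1*119 + 5, so a_1 = 1.
  119 = 23*5 + 4, so a_2 = 23.
  5 = 1*4 + 1, so a_3 = 1.
  4 = 4*1 + 0, so a_4 = 4.
so x = [2; 1, 23, 1, 4].
Convergents (p_i = a_i*p_{i-1} + p_{i-2}, q_i = a_i*q_{i-1} + q_{i-2} with p_{-2}=0, p_{-1}=1, q_{-2}=1, q_{-1}=0), until the denominator exceeds 27:
  i=0: a_0=2, p_0 = 2*1 + 0 = 2, q_0 = 2*0 + 1 = 1.
  i=1: a_1=1, p_1 = 1*2 + 1 = 3, q_1 = 1*1 + 0 = 1.
  i=2: a_2=23, p_2 = 23*3 + 2 = 71, q_2 = 23*1 + 1 = 24.
  i=3: a_3=1, p_3 = 1*71 + 3 = 74, q_3 = 1*24 + 1 = 25.
  i=4: a_4=4, p_4 = 4*74 + 71 = 367, q_4 = 4*25 + 24 = 124.
q_4 = 124 > 27, so the last convergent with denominator <= 27 is p_3/q_3 = 74/25.
The closest fraction with denominator <= 27 is either p_3/q_3 or the intermediate fraction (k*p_3 + p_2)/(k*q_3 + q_2) with the largest k >= 1 whose denominator stays <= 27; these approach x as k grows, and every other convergent or intermediate fraction in range is farther away.
Largest k: floor((27 - q_2)/q_3) = floor((27 - 24)/25) = 0.
Since k = 0, no intermediate fraction beyond p_3/q_3 has denominator <= 27, so the convergent 74/25 is the closest (its error is |367*25 - 74*124|/(124*25) = 1/3100).

74/25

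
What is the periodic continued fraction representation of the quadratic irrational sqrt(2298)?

[47; (1, 14, 1, 94)]

Write x_i = (sqrt(2298) + m_i)/d_i with (m_0, d_0) = (0, 1). a_0 = floor(sqrt(2298)) = 47, since 47^2 = 2209 <= 2298 < 2304 = 48^2.
Iterate m_{i+1} = d_i*a_i - m_i, d_{i+1} = (2298 - m_{i+1}^2)/d_i, a_{i+1} = floor((a_0 + m_{i+1})/d_{i+1}):
  m_1 = 1*47 - 0 = 47, d_1 = (2298 - 47^2)/1 = 89/1 = 89, a_1 = floor((47 + 47)/89) = 1.
  m_2 = 89*1 - 47 = 42, d_2 = (2298 - 42^2)/89 = 534/89 = 6, a_2 = floor((47 + 42)/6) = 14.
  m_3 = 6*14 - 42 = 42, d_3 = (2298 - 42^2)/6 = 534/6 = 89, a_3 = floor((47 + 42)/89) = 1.
  m_4 = 89*1 - 42 = 47, d_4 = (2298 - 47^2)/89 = 89/89 = 1, a_4 = floor((47 + 47)/1) = 94.
  m_5 = 1*94 - 47 = 47, d_5 = (2298 - 47^2)/1 = 89/1 = 89: (m_5, d_5) = (m_1, d_1) = (47, 89), so from here the quotients repeat a_1, ..., a_4; the period length is 4.
Hence the expansion of sqrt(2298) is a_0 = 47 followed by the repeating block 1, 14, 1, 94 (period 4).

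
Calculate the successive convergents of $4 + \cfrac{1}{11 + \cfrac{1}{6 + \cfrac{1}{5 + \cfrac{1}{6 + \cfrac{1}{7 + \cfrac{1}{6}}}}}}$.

Using the convergent recurrence p_i = a_i*p_{i-1} + p_{i-2}, q_i = a_i*q_{i-1} + q_{i-2} with p_{-2}=0, p_{-1}=1, q_{-2}=1, q_{-1}=0:
  i=0: a_0=4, p_0 = 4*1 + 0 = 4, q_0 = 4*0 + 1 = 1.
  i=1: a_1=11, p_1 = 11*4 + 1 = 45, q_1 = 11*1 + 0 = 11.
  i=2: a_2=6, p_2 = 6*45 + 4 = 274, q_2 = 6*11 + 1 = 67.
  i=3: a_3=5, p_3 = 5*274 + 45 = 1415, q_3 = 5*67 + 11 = 346.
  i=4: a_4=6, p_4 = 6*1415 + 274 = 8764, q_4 = 6*346 + 67 = 2143.
  i=5: a_5=7, p_5 = 7*8764 + 1415 = 62763, q_5 = 7*2143 + 346 = 15347.
  i=6: a_6=6, p_6 = 6*62763 + 8764 = 385342, q_6 = 6*15347 + 2143 = 94225.

4/1, 45/11, 274/67, 1415/346, 8764/2143, 62763/15347, 385342/94225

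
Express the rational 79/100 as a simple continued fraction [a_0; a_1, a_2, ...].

Run the Euclidean algorithm on 79 and 100; the successive quotients are the partial quotients a_0, a_1, ... (each step inverts the fractional part left over by the previous one):
  79 = 0*100 + 79, so a_0 = 0.
  100 = 1*79 + 21, so a_1 = 1.
  79 = 3*21 + 16, so a_2 = 3.
  21 = 1*16 + 5, so a_3 = 1.
  16 = 3*5 + 1, so a_4 = 3.
  5 = 5*1 + 0, so a_5 = 5.
The remainder reaches 0 after 6 divisions, so the expansion has 6 partial quotients, read off in order.

[0; 1, 3, 1, 3, 5]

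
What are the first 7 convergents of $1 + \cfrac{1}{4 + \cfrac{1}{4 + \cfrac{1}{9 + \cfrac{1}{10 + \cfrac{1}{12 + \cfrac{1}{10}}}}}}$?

1/1, 5/4, 21/17, 194/157, 1961/1587, 23726/19201, 239221/193597

Using the convergent recurrence p_i = a_i*p_{i-1} + p_{i-2}, q_i = a_i*q_{i-1} + q_{i-2} with p_{-2}=0, p_{-1}=1, q_{-2}=1, q_{-1}=0:
  i=0: a_0=1, p_0 = 1*1 + 0 = 1, q_0 = 1*0 + 1 = 1.
  i=1: a_1=4, p_1 = 4*1 + 1 = 5, q_1 = 4*1 + 0 = 4.
  i=2: a_2=4, p_2 = 4*5 + 1 = 21, q_2 = 4*4 + 1 = 17.
  i=3: a_3=9, p_3 = 9*21 + 5 = 194, q_3 = 9*17 + 4 = 157.
  i=4: a_4=10, p_4 = 10*194 + 21 = 1961, q_4 = 10*157 + 17 = 1587.
  i=5: a_5=12, p_5 = 12*1961 + 194 = 23726, q_5 = 12*1587 + 157 = 19201.
  i=6: a_6=10, p_6 = 10*23726 + 1961 = 239221, q_6 = 10*19201 + 1587 = 193597.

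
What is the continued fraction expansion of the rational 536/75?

Run the Euclidean algorithm on 536 and 75; the successive quotients are the partial quotients a_0, a_1, ... (each step inverts the fractional part left over by the previous one):
  536 = 7*75 + 11, so a_0 = 7.
  75 = 6*11 + 9, so a_1 = 6.
  11 = 1*9 + 2, so a_2 = 1.
  9 = 4*2 + 1, so a_3 = 4.
  2 = 2*1 + 0, so a_4 = 2.
The remainder reaches 0 after 5 divisions, so the expansion has 5 partial quotients, read off in order.

[7; 6, 1, 4, 2]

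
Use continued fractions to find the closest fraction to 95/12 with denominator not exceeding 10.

Expand x = 95/12 as a continued fraction with the Euclidean algorithm:
  95 = 7*12 + 11, so a_0 = 7.
  12 = 1*11 + 1, so a_1 = 1.
  11 = 11*1 + 0, so a_2 = 11.
so x = [7; 1, 11].
Convergents (p_i = a_i*p_{i-1} + p_{i-2}, q_i = a_i*q_{i-1} + q_{i-2} with p_{-2}=0, p_{-1}=1, q_{-2}=1, q_{-1}=0), until the denominator exceeds 10:
  i=0: a_0=7, p_0 = 7*1 + 0 = 7, q_0 = 7*0 + 1 = 1.
  i=1: a_1=1, p_1 = 1*7 + 1 = 8, q_1 = 1*1 + 0 = 1.
  i=2: a_2=11, p_2 = 11*8 + 7 = 95, q_2 = 11*1 + 1 = 12.
q_2 = 12 > 10, so the last convergent with denominator <= 10 is p_1/q_1 = 8/1.
The closest fraction with denominator <= 10 is either p_1/q_1 or the intermediate fraction (k*p_1 + p_0)/(k*q_1 + q_0) with the largest k >= 1 whose denominator stays <= 10; these approach x as k grows, and every other convergent or intermediate fraction in range is farther away.
Largest k: floor((10 - q_0)/q_1) = floor((10 - 1)/1) = 9.
That gives (9*8 + 7)/(9*1 + 1) = 79/10.
Compare the errors: |x - 8/1| = |95*1 - 8*12|/(12*1) = 1/12, and |x - 79/10| = |95*10 - 79*12|/(12*10) = 2/120.
Cross-multiplying, 2*12 = 24 < 120 = 1*120, so 2/120 is smaller: the intermediate fraction 79/10 is closer to x than 8/1.

79/10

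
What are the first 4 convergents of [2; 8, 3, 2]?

Using the convergent recurrence p_i = a_i*p_{i-1} + p_{i-2}, q_i = a_i*q_{i-1} + q_{i-2} with p_{-2}=0, p_{-1}=1, q_{-2}=1, q_{-1}=0:
  i=0: a_0=2, p_0 = 2*1 + 0 = 2, q_0 = 2*0 + 1 = 1.
  i=1: a_1=8, p_1 = 8*2 + 1 = 17, q_1 = 8*1 + 0 = 8.
  i=2: a_2=3, p_2 = 3*17 + 2 = 53, q_2 = 3*8 + 1 = 25.
  i=3: a_3=2, p_3 = 2*53 + 17 = 123, q_3 = 2*25 + 8 = 58.

2/1, 17/8, 53/25, 123/58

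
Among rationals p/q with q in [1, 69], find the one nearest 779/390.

Expand x = 779/390 as a continued fraction with the Euclidean algorithm:
  779 = 1*390 + 389, so a_0 = 1.
  390 = 1*389 + 1, so a_1 = 1.
  389 = 389*1 + 0, so a_2 = 389.
so x = [1; 1, 389].
Convergents (p_i = a_i*p_{i-1} + p_{i-2}, q_i = a_i*q_{i-1} + q_{i-2} with p_{-2}=0, p_{-1}=1, q_{-2}=1, q_{-1}=0), until the denominator exceeds 69:
  i=0: a_0=1, p_0 = 1*1 + 0 = 1, q_0 = 1*0 + 1 = 1.
  i=1: a_1=1, p_1 = 1*1 + 1 = 2, q_1 = 1*1 + 0 = 1.
  i=2: a_2=389, p_2 = 389*2 + 1 = 779, q_2 = 389*1 + 1 = 390.
q_2 = 390 > 69, so the last convergent with denominator <= 69 is p_1/q_1 = 2/1.
The closest fraction with denominator <= 69 is either p_1/q_1 or the intermediate fraction (k*p_1 + p_0)/(k*q_1 + q_0) with the largest k >= 1 whose denominator stays <= 69; these approach x as k grows, and every other convergent or intermediate fraction in range is farther away.
Largest k: floor((69 - q_0)/q_1) = floor((69 - 1)/1) = 68.
That gives (68*2 + 1)/(68*1 + 1) = 137/69.
Compare the errors: |x - 2/1| = |779*1 - 2*390|/(390*1) = 1/390, and |x - 137/69| = |779*69 - 137*390|/(390*69) = 321/26910.
Cross-multiplying, 1*26910 = 26910 < 125190 = 321*390, so 1/390 is smaller: the convergent 2/1 is closer to x than 137/69.

2/1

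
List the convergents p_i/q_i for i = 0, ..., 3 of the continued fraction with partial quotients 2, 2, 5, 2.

2/1, 5/2, 27/11, 59/24

Using the convergent recurrence p_i = a_i*p_{i-1} + p_{i-2}, q_i = a_i*q_{i-1} + q_{i-2} with p_{-2}=0, p_{-1}=1, q_{-2}=1, q_{-1}=0:
  i=0: a_0=2, p_0 = 2*1 + 0 = 2, q_0 = 2*0 + 1 = 1.
  i=1: a_1=2, p_1 = 2*2 + 1 = 5, q_1 = 2*1 + 0 = 2.
  i=2: a_2=5, p_2 = 5*5 + 2 = 27, q_2 = 5*2 + 1 = 11.
  i=3: a_3=2, p_3 = 2*27 + 5 = 59, q_3 = 2*11 + 2 = 24.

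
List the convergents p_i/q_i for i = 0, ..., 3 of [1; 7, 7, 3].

1/1, 8/7, 57/50, 179/157

Using the convergent recurrence p_i = a_i*p_{i-1} + p_{i-2}, q_i = a_i*q_{i-1} + q_{i-2} with p_{-2}=0, p_{-1}=1, q_{-2}=1, q_{-1}=0:
  i=0: a_0=1, p_0 = 1*1 + 0 = 1, q_0 = 1*0 + 1 = 1.
  i=1: a_1=7, p_1 = 7*1 + 1 = 8, q_1 = 7*1 + 0 = 7.
  i=2: a_2=7, p_2 = 7*8 + 1 = 57, q_2 = 7*7 + 1 = 50.
  i=3: a_3=3, p_3 = 3*57 + 8 = 179, q_3 = 3*50 + 7 = 157.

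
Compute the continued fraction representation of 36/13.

[2; 1, 3, 3]

Run the Euclidean algorithm on 36 and 13; the successive quotients are the partial quotients a_0, a_1, ... (each step inverts the fractional part left over by the previous one):
  36 = 2*13 + 10, so a_0 = 2.
  13 = 1*10 + 3, so a_1 = 1.
  10 = 3*3 + 1, so a_2 = 3.
  3 = 3*1 + 0, so a_3 = 3.
The remainder reaches 0 after 4 divisions, so the expansion has 4 partial quotients, read off in order.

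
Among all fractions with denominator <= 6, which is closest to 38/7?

Expand x = 38/7 as a continued fraction with the Euclidean algorithm:
  38 = 5*7 + 3, so a_0 = 5.
  7 = 2*3 + 1, so a_1 = 2.
  3 = 3*1 + 0, so a_2 = 3.
so x = [5; 2, 3].
Convergents (p_i = a_i*p_{i-1} + p_{i-2}, q_i = a_i*q_{i-1} + q_{i-2} with p_{-2}=0, p_{-1}=1, q_{-2}=1, q_{-1}=0), until the denominator exceeds 6:
  i=0: a_0=5, p_0 = 5*1 + 0 = 5, q_0 = 5*0 + 1 = 1.
  i=1: a_1=2, p_1 = 2*5 + 1 = 11, q_1 = 2*1 + 0 = 2.
  i=2: a_2=3, p_2 = 3*11 + 5 = 38, q_2 = 3*2 + 1 = 7.
q_2 = 7 > 6, so the last convergent with denominator <= 6 is p_1/q_1 = 11/2.
The closest fraction with denominator <= 6 is either p_1/q_1 or the intermediate fraction (k*p_1 + p_0)/(k*q_1 + q_0) with the largest k >= 1 whose denominator stays <= 6; these approach x as k grows, and every other convergent or intermediate fraction in range is farther away.
Largest k: floor((6 - q_0)/q_1) = floor((6 - 1)/2) = 2.
That gives (2*11 + 5)/(2*2 + 1) = 27/5.
Compare the errors: |x - 11/2| = |38*2 - 11*7|/(7*2) = 1/14, and |x - 27/5| = |38*5 - 27*7|/(7*5) = 1/35.
Cross-multiplying, 1*14 = 14 < 35 = 1*35, so 1/35 is smaller: the intermediate fraction 27/5 is closer to x than 11/2.

27/5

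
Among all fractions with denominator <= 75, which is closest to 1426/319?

Expand x = 1426/319 as a continued fraction with the Euclidean algorithm:
  1426 = 4*319 + 150, so a_0 = 4.
  319 = 2*150 + 19, so a_1 = 2.
  150 = 7*19 + 17, so a_2 = 7.
  19 = 1*17 + 2, so a_3 = 1.
  17 = 8*2 + 1, so a_4 = 8.
  2 = 2*1 + 0, so a_5 = 2.
so x = [4; 2, 7, 1, 8, 2].
Convergents (p_i = a_i*p_{i-1} + p_{i-2}, q_i = a_i*q_{i-1} + q_{i-2} with p_{-2}=0, p_{-1}=1, q_{-2}=1, q_{-1}=0), until the denominator exceeds 75:
  i=0: a_0=4, p_0 = 4*1 + 0 = 4, q_0 = 4*0 + 1 = 1.
  i=1: a_1=2, p_1 = 2*4 + 1 = 9, q_1 = 2*1 + 0 = 2.
  i=2: a_2=7, p_2 = 7*9 + 4 = 67, q_2 = 7*2 + 1 = 15.
  i=3: a_3=1, p_3 = 1*67 + 9 = 76, q_3 = 1*15 + 2 = 17.
  i=4: a_4=8, p_4 = 8*76 + 67 = 675, q_4 = 8*17 + 15 = 151.
q_4 = 151 > 75, so the last convergent with denominator <= 75 is p_3/q_3 = 76/17.
The closest fraction with denominator <= 75 is either p_3/q_3 or the intermediate fraction (k*p_3 + p_2)/(k*q_3 + q_2) with the largest k >= 1 whose denominator stays <= 75; these approach x as k grows, and every other convergent or intermediate fraction in range is farther away.
Largest k: floor((75 - q_2)/q_3) = floor((75 - 15)/17) = 3.
That gives (3*76 + 67)/(3*17 + 15) = 295/66.
Compare the errors: |x - 76/17| = |1426*17 - 76*319|/(319*17) = 2/5423, and |x - 295/66| = |1426*66 - 295*319|/(319*66) = 11/21054.
Cross-multiplying, 2*21054 = 42108 < 59653 = 11*5423, so 2/5423 is smaller: the convergent 76/17 is closer to x than 295/66.

76/17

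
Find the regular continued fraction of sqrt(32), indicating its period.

[5; (1, 1, 1, 10)]

Write x_i = (sqrt(32) + m_i)/d_i with (m_0, d_0) = (0, 1). a_0 = floor(sqrt(32)) = 5, since 5^2 = 25 <= 32 < 36 = 6^2.
Iterate m_{i+1} = d_i*a_i - m_i, d_{i+1} = (32 - m_{i+1}^2)/d_i, a_{i+1} = floor((a_0 + m_{i+1})/d_{i+1}):
  m_1 = 1*5 - 0 = 5, d_1 = (32 - 5^2)/1 = 7/1 = 7, a_1 = floor((5 + 5)/7) = 1.
  m_2 = 7*1 - 5 = 2, d_2 = (32 - 2^2)/7 = 28/7 = 4, a_2 = floor((5 + 2)/4) = 1.
  m_3 = 4*1 - 2 = 2, d_3 = (32 - 2^2)/4 = 28/4 = 7, a_3 = floor((5 + 2)/7) = 1.
  m_4 = 7*1 - 2 = 5, d_4 = (32 - 5^2)/7 = 7/7 = 1, a_4 = floor((5 + 5)/1) = 10.
  m_5 = 1*10 - 5 = 5, d_5 = (32 - 5^2)/1 = 7/1 = 7: (m_5, d_5) = (m_1, d_1) = (5, 7), so from here the quotients repeat a_1, ..., a_4; the period length is 4.
Hence the expansion of sqrt(32) is a_0 = 5 followed by the repeating block 1, 1, 1, 10 (period 4).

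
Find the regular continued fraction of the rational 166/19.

[8; 1, 2, 1, 4]

Run the Euclidean algorithm on 166 and 19; the successive quotients are the partial quotients a_0, a_1, ... (each step inverts the fractional part left over by the previous one):
  166 = 8*19 + 14, so a_0 = 8.
  19 = 1*14 + 5, so a_1 = 1.
  14 = 2*5 + 4, so a_2 = 2.
  5 = 1*4 + 1, so a_3 = 1.
  4 = 4*1 + 0, so a_4 = 4.
The remainder reaches 0 after 5 divisions, so the expansion has 5 partial quotients, read off in order.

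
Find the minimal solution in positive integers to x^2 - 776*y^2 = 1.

(x, y) = (195, 7)

First expand sqrt(776) as a continued fraction. With x_i = (sqrt(776) + m_i)/d_i and (m_0, d_0) = (0, 1): a_0 = floor(sqrt(776)) = 27, since 27^2 = 729 <= 776 < 784 = 28^2.
Iterate m_{i+1} = d_i*a_i - m_i, d_{i+1} = (776 - m_{i+1}^2)/d_i, a_{i+1} = floor((a_0 + m_{i+1})/d_{i+1}):
  m_1 = 1*27 - 0 = 27, d_1 = (776 - 27^2)/1 = 47/1 = 47, a_1 = floor((27 + 27)/47) = 1.
  m_2 = 47*1 - 27 = 20, d_2 = (776 - 20^2)/47 = 376/47 = 8, a_2 = floor((27 + 20)/8) = 5.
  m_3 = 8*5 - 20 = 20, d_3 = (776 - 20^2)/8 = 376/8 = 47, a_3 = floor((27 + 20)/47) = 1.
  m_4 = 47*1 - 20 = 27, d_4 = (776 - 27^2)/47 = 47/47 = 1, a_4 = floor((27 + 27)/1) = 54.
  m_5 = 1*54 - 27 = 27, d_5 = (776 - 27^2)/1 = 47/1 = 47: (m_5, d_5) = (m_1, d_1) = (27, 47), so from here the quotients repeat a_1, ..., a_4; the period length is 4.
So sqrt(776) = [27; (1, 5, 1, 54)] with period length k = 4.
k is even, so the fundamental solution of x^2 - 776y^2 = 1 is (p_{k-1}, q_{k-1}) = (p_3, q_3); compute convergents through index 3.
Convergents (p_i = a_i*p_{i-1} + p_{i-2}, q_i = a_i*q_{i-1} + q_{i-2} with p_{-2}=0, p_{-1}=1, q_{-2}=1, q_{-1}=0):
  i=0: a_0=27, p_0 = 27*1 + 0 = 27, q_0 = 27*0 + 1 = 1.
  i=1: a_1=1, p_1 = 1*27 + 1 = 28, q_1 = 1*1 + 0 = 1.
  i=2: a_2=5, p_2 = 5*28 + 27 = 167, q_2 = 5*1 + 1 = 6.
  i=3: a_3=1, p_3 = 1*167 + 28 = 195, q_3 = 1*6 + 1 = 7.
Check: 195^2 - 776*7^2 = 38025 - 38024 = 1, so (x, y) = (195, 7) solves the equation, and by the theorem it is the least positive solution.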